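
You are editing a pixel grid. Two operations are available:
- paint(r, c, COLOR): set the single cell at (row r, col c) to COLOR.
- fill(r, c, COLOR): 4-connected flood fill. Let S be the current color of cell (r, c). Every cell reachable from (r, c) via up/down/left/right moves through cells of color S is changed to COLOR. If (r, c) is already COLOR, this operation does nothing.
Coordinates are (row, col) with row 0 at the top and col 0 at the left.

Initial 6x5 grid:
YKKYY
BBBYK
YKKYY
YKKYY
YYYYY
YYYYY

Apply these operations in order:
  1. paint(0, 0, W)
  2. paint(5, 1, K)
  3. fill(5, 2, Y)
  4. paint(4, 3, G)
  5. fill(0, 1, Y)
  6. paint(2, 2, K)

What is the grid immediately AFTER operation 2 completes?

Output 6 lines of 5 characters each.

After op 1 paint(0,0,W):
WKKYY
BBBYK
YKKYY
YKKYY
YYYYY
YYYYY
After op 2 paint(5,1,K):
WKKYY
BBBYK
YKKYY
YKKYY
YYYYY
YKYYY

Answer: WKKYY
BBBYK
YKKYY
YKKYY
YYYYY
YKYYY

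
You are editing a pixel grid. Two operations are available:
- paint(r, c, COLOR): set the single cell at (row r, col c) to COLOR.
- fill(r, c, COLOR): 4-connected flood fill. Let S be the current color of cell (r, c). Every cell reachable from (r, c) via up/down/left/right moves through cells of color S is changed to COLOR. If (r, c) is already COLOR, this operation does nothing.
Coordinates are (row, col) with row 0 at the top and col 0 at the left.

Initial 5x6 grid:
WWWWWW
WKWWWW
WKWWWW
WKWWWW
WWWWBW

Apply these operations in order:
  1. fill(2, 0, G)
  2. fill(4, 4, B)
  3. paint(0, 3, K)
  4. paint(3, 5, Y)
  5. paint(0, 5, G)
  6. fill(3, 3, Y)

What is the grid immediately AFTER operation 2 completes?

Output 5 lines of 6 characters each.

Answer: GGGGGG
GKGGGG
GKGGGG
GKGGGG
GGGGBG

Derivation:
After op 1 fill(2,0,G) [26 cells changed]:
GGGGGG
GKGGGG
GKGGGG
GKGGGG
GGGGBG
After op 2 fill(4,4,B) [0 cells changed]:
GGGGGG
GKGGGG
GKGGGG
GKGGGG
GGGGBG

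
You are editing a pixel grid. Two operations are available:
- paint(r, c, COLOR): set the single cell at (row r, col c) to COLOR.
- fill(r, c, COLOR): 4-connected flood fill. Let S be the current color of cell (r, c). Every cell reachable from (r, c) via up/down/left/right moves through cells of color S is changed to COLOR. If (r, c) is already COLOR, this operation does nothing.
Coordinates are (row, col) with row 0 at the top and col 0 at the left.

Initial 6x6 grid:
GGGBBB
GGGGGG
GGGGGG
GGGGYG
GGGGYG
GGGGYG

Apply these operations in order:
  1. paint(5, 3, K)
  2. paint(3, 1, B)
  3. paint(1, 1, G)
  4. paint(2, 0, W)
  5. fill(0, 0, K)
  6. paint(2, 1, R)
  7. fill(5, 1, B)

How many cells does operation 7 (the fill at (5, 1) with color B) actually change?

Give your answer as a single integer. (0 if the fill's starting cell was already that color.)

After op 1 paint(5,3,K):
GGGBBB
GGGGGG
GGGGGG
GGGGYG
GGGGYG
GGGKYG
After op 2 paint(3,1,B):
GGGBBB
GGGGGG
GGGGGG
GBGGYG
GGGGYG
GGGKYG
After op 3 paint(1,1,G):
GGGBBB
GGGGGG
GGGGGG
GBGGYG
GGGGYG
GGGKYG
After op 4 paint(2,0,W):
GGGBBB
GGGGGG
WGGGGG
GBGGYG
GGGGYG
GGGKYG
After op 5 fill(0,0,K) [27 cells changed]:
KKKBBB
KKKKKK
WKKKKK
KBKKYK
KKKKYK
KKKKYK
After op 6 paint(2,1,R):
KKKBBB
KKKKKK
WRKKKK
KBKKYK
KKKKYK
KKKKYK
After op 7 fill(5,1,B) [27 cells changed]:
BBBBBB
BBBBBB
WRBBBB
BBBBYB
BBBBYB
BBBBYB

Answer: 27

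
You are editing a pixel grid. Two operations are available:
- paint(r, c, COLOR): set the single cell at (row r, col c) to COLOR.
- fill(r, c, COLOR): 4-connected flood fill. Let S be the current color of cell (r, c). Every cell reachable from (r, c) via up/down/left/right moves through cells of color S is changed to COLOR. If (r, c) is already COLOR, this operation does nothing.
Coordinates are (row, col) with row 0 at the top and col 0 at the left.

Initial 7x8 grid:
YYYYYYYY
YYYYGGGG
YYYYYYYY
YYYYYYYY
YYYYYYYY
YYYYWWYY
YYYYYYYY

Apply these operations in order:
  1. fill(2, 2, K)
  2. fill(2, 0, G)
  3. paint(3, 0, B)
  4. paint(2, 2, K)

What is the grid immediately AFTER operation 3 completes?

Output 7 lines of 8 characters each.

After op 1 fill(2,2,K) [50 cells changed]:
KKKKKKKK
KKKKGGGG
KKKKKKKK
KKKKKKKK
KKKKKKKK
KKKKWWKK
KKKKKKKK
After op 2 fill(2,0,G) [50 cells changed]:
GGGGGGGG
GGGGGGGG
GGGGGGGG
GGGGGGGG
GGGGGGGG
GGGGWWGG
GGGGGGGG
After op 3 paint(3,0,B):
GGGGGGGG
GGGGGGGG
GGGGGGGG
BGGGGGGG
GGGGGGGG
GGGGWWGG
GGGGGGGG

Answer: GGGGGGGG
GGGGGGGG
GGGGGGGG
BGGGGGGG
GGGGGGGG
GGGGWWGG
GGGGGGGG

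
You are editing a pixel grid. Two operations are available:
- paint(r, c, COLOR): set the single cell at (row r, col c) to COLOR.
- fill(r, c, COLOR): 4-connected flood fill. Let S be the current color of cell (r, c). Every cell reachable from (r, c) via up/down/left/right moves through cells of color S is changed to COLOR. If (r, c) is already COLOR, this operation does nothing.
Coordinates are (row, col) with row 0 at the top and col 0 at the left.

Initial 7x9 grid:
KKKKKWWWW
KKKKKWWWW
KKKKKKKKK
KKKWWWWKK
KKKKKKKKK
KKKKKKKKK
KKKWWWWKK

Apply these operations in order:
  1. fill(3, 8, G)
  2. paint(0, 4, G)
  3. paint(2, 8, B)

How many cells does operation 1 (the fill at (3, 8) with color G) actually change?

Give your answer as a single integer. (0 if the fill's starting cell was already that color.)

Answer: 47

Derivation:
After op 1 fill(3,8,G) [47 cells changed]:
GGGGGWWWW
GGGGGWWWW
GGGGGGGGG
GGGWWWWGG
GGGGGGGGG
GGGGGGGGG
GGGWWWWGG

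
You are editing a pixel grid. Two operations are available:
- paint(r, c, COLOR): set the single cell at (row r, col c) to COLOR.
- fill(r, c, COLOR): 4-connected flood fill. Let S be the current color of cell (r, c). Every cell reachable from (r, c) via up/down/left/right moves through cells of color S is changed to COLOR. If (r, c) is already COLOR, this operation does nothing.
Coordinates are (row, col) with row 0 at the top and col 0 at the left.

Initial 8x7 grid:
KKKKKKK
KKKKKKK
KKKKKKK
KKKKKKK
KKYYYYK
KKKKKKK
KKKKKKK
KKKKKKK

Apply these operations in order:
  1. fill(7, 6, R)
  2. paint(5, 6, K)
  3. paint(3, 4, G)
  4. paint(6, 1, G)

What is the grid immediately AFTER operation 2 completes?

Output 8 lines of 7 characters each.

Answer: RRRRRRR
RRRRRRR
RRRRRRR
RRRRRRR
RRYYYYR
RRRRRRK
RRRRRRR
RRRRRRR

Derivation:
After op 1 fill(7,6,R) [52 cells changed]:
RRRRRRR
RRRRRRR
RRRRRRR
RRRRRRR
RRYYYYR
RRRRRRR
RRRRRRR
RRRRRRR
After op 2 paint(5,6,K):
RRRRRRR
RRRRRRR
RRRRRRR
RRRRRRR
RRYYYYR
RRRRRRK
RRRRRRR
RRRRRRR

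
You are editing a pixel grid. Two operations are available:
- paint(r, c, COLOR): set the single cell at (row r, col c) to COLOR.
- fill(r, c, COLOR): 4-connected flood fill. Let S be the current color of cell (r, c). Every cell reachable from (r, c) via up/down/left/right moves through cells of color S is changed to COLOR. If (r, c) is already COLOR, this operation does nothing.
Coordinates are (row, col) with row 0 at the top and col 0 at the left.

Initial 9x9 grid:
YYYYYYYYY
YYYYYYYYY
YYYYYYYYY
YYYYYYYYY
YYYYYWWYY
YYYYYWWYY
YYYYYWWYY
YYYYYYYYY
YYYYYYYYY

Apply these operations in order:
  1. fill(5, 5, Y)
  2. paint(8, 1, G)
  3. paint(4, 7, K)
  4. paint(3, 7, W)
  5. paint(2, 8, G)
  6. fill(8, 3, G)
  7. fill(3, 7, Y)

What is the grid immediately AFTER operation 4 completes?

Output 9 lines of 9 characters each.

After op 1 fill(5,5,Y) [6 cells changed]:
YYYYYYYYY
YYYYYYYYY
YYYYYYYYY
YYYYYYYYY
YYYYYYYYY
YYYYYYYYY
YYYYYYYYY
YYYYYYYYY
YYYYYYYYY
After op 2 paint(8,1,G):
YYYYYYYYY
YYYYYYYYY
YYYYYYYYY
YYYYYYYYY
YYYYYYYYY
YYYYYYYYY
YYYYYYYYY
YYYYYYYYY
YGYYYYYYY
After op 3 paint(4,7,K):
YYYYYYYYY
YYYYYYYYY
YYYYYYYYY
YYYYYYYYY
YYYYYYYKY
YYYYYYYYY
YYYYYYYYY
YYYYYYYYY
YGYYYYYYY
After op 4 paint(3,7,W):
YYYYYYYYY
YYYYYYYYY
YYYYYYYYY
YYYYYYYWY
YYYYYYYKY
YYYYYYYYY
YYYYYYYYY
YYYYYYYYY
YGYYYYYYY

Answer: YYYYYYYYY
YYYYYYYYY
YYYYYYYYY
YYYYYYYWY
YYYYYYYKY
YYYYYYYYY
YYYYYYYYY
YYYYYYYYY
YGYYYYYYY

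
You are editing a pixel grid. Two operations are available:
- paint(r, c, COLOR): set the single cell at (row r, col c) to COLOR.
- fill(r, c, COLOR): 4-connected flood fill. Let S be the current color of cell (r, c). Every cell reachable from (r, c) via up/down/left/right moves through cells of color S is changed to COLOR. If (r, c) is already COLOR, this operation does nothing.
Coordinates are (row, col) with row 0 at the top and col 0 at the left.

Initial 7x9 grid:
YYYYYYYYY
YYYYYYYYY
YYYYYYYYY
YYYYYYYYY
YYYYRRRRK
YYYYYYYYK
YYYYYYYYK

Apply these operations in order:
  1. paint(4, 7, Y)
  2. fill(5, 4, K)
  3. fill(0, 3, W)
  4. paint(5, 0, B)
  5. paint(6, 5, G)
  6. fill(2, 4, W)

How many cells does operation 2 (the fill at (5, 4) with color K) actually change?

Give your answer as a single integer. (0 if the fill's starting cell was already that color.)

Answer: 57

Derivation:
After op 1 paint(4,7,Y):
YYYYYYYYY
YYYYYYYYY
YYYYYYYYY
YYYYYYYYY
YYYYRRRYK
YYYYYYYYK
YYYYYYYYK
After op 2 fill(5,4,K) [57 cells changed]:
KKKKKKKKK
KKKKKKKKK
KKKKKKKKK
KKKKKKKKK
KKKKRRRKK
KKKKKKKKK
KKKKKKKKK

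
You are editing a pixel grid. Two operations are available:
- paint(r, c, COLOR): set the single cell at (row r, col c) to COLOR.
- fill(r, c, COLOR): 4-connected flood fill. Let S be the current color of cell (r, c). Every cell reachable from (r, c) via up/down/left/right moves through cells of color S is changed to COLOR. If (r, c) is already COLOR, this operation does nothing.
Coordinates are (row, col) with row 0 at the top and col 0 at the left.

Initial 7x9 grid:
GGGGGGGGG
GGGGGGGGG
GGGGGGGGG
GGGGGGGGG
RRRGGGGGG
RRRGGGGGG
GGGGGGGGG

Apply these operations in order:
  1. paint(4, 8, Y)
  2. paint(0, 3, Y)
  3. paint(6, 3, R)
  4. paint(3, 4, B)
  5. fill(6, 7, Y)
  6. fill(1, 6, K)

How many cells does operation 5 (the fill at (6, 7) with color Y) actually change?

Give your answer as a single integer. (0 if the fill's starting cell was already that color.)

After op 1 paint(4,8,Y):
GGGGGGGGG
GGGGGGGGG
GGGGGGGGG
GGGGGGGGG
RRRGGGGGY
RRRGGGGGG
GGGGGGGGG
After op 2 paint(0,3,Y):
GGGYGGGGG
GGGGGGGGG
GGGGGGGGG
GGGGGGGGG
RRRGGGGGY
RRRGGGGGG
GGGGGGGGG
After op 3 paint(6,3,R):
GGGYGGGGG
GGGGGGGGG
GGGGGGGGG
GGGGGGGGG
RRRGGGGGY
RRRGGGGGG
GGGRGGGGG
After op 4 paint(3,4,B):
GGGYGGGGG
GGGGGGGGG
GGGGGGGGG
GGGGBGGGG
RRRGGGGGY
RRRGGGGGG
GGGRGGGGG
After op 5 fill(6,7,Y) [50 cells changed]:
YYYYYYYYY
YYYYYYYYY
YYYYYYYYY
YYYYBYYYY
RRRYYYYYY
RRRYYYYYY
GGGRYYYYY

Answer: 50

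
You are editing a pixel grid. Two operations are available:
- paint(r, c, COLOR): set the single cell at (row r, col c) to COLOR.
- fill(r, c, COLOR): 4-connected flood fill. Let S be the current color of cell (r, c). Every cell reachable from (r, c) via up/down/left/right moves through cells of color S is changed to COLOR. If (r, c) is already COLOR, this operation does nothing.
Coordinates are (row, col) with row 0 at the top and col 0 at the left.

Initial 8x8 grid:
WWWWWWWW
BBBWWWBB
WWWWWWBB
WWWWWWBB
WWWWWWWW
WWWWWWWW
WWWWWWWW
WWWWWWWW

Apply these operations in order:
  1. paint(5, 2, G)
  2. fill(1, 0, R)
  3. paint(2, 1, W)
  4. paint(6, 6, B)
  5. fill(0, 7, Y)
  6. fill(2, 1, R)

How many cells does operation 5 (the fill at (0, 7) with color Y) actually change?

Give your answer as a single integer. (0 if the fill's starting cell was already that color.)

After op 1 paint(5,2,G):
WWWWWWWW
BBBWWWBB
WWWWWWBB
WWWWWWBB
WWWWWWWW
WWGWWWWW
WWWWWWWW
WWWWWWWW
After op 2 fill(1,0,R) [3 cells changed]:
WWWWWWWW
RRRWWWBB
WWWWWWBB
WWWWWWBB
WWWWWWWW
WWGWWWWW
WWWWWWWW
WWWWWWWW
After op 3 paint(2,1,W):
WWWWWWWW
RRRWWWBB
WWWWWWBB
WWWWWWBB
WWWWWWWW
WWGWWWWW
WWWWWWWW
WWWWWWWW
After op 4 paint(6,6,B):
WWWWWWWW
RRRWWWBB
WWWWWWBB
WWWWWWBB
WWWWWWWW
WWGWWWWW
WWWWWWBW
WWWWWWWW
After op 5 fill(0,7,Y) [53 cells changed]:
YYYYYYYY
RRRYYYBB
YYYYYYBB
YYYYYYBB
YYYYYYYY
YYGYYYYY
YYYYYYBY
YYYYYYYY

Answer: 53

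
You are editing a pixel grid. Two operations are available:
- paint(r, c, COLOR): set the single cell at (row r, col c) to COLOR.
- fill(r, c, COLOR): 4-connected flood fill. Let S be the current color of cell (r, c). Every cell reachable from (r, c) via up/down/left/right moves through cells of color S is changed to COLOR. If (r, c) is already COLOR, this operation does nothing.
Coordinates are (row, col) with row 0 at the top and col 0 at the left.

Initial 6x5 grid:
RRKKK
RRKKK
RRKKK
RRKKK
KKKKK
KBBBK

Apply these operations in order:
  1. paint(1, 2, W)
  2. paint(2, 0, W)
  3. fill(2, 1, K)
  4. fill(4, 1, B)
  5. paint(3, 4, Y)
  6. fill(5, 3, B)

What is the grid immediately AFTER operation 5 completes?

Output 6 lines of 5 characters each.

Answer: BBBBB
BBWBB
WBBBB
BBBBY
BBBBB
BBBBB

Derivation:
After op 1 paint(1,2,W):
RRKKK
RRWKK
RRKKK
RRKKK
KKKKK
KBBBK
After op 2 paint(2,0,W):
RRKKK
RRWKK
WRKKK
RRKKK
KKKKK
KBBBK
After op 3 fill(2,1,K) [7 cells changed]:
KKKKK
KKWKK
WKKKK
KKKKK
KKKKK
KBBBK
After op 4 fill(4,1,B) [25 cells changed]:
BBBBB
BBWBB
WBBBB
BBBBB
BBBBB
BBBBB
After op 5 paint(3,4,Y):
BBBBB
BBWBB
WBBBB
BBBBY
BBBBB
BBBBB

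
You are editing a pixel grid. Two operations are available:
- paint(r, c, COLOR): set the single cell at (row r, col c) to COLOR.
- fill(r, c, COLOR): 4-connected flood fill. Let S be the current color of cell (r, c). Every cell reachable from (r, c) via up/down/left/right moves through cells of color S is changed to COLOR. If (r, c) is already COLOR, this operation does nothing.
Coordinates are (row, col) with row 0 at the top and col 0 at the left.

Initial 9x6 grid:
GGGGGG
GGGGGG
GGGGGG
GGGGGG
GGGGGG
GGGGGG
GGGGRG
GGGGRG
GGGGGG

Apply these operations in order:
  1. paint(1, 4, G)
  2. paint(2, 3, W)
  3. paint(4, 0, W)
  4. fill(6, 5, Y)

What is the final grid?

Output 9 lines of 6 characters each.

After op 1 paint(1,4,G):
GGGGGG
GGGGGG
GGGGGG
GGGGGG
GGGGGG
GGGGGG
GGGGRG
GGGGRG
GGGGGG
After op 2 paint(2,3,W):
GGGGGG
GGGGGG
GGGWGG
GGGGGG
GGGGGG
GGGGGG
GGGGRG
GGGGRG
GGGGGG
After op 3 paint(4,0,W):
GGGGGG
GGGGGG
GGGWGG
GGGGGG
WGGGGG
GGGGGG
GGGGRG
GGGGRG
GGGGGG
After op 4 fill(6,5,Y) [50 cells changed]:
YYYYYY
YYYYYY
YYYWYY
YYYYYY
WYYYYY
YYYYYY
YYYYRY
YYYYRY
YYYYYY

Answer: YYYYYY
YYYYYY
YYYWYY
YYYYYY
WYYYYY
YYYYYY
YYYYRY
YYYYRY
YYYYYY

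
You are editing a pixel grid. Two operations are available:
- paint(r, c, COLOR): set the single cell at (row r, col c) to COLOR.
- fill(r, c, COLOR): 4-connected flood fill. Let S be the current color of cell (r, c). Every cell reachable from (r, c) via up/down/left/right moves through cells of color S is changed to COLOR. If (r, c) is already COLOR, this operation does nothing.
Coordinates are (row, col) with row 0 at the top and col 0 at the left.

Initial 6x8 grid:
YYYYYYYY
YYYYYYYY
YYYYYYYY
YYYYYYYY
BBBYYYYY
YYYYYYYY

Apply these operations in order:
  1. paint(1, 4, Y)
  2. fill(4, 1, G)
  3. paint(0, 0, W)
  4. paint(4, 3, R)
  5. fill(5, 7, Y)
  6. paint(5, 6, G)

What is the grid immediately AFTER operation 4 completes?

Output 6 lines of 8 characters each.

After op 1 paint(1,4,Y):
YYYYYYYY
YYYYYYYY
YYYYYYYY
YYYYYYYY
BBBYYYYY
YYYYYYYY
After op 2 fill(4,1,G) [3 cells changed]:
YYYYYYYY
YYYYYYYY
YYYYYYYY
YYYYYYYY
GGGYYYYY
YYYYYYYY
After op 3 paint(0,0,W):
WYYYYYYY
YYYYYYYY
YYYYYYYY
YYYYYYYY
GGGYYYYY
YYYYYYYY
After op 4 paint(4,3,R):
WYYYYYYY
YYYYYYYY
YYYYYYYY
YYYYYYYY
GGGRYYYY
YYYYYYYY

Answer: WYYYYYYY
YYYYYYYY
YYYYYYYY
YYYYYYYY
GGGRYYYY
YYYYYYYY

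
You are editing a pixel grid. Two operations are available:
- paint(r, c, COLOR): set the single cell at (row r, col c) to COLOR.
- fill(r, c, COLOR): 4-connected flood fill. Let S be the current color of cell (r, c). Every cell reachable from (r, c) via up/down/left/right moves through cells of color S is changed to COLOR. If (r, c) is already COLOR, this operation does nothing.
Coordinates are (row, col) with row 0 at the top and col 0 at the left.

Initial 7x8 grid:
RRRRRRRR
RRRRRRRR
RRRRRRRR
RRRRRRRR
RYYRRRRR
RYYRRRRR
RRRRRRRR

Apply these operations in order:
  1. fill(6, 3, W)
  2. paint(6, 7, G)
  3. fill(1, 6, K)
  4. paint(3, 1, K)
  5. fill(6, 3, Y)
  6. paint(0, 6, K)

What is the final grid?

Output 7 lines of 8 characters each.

Answer: YYYYYYKY
YYYYYYYY
YYYYYYYY
YYYYYYYY
YYYYYYYY
YYYYYYYY
YYYYYYYG

Derivation:
After op 1 fill(6,3,W) [52 cells changed]:
WWWWWWWW
WWWWWWWW
WWWWWWWW
WWWWWWWW
WYYWWWWW
WYYWWWWW
WWWWWWWW
After op 2 paint(6,7,G):
WWWWWWWW
WWWWWWWW
WWWWWWWW
WWWWWWWW
WYYWWWWW
WYYWWWWW
WWWWWWWG
After op 3 fill(1,6,K) [51 cells changed]:
KKKKKKKK
KKKKKKKK
KKKKKKKK
KKKKKKKK
KYYKKKKK
KYYKKKKK
KKKKKKKG
After op 4 paint(3,1,K):
KKKKKKKK
KKKKKKKK
KKKKKKKK
KKKKKKKK
KYYKKKKK
KYYKKKKK
KKKKKKKG
After op 5 fill(6,3,Y) [51 cells changed]:
YYYYYYYY
YYYYYYYY
YYYYYYYY
YYYYYYYY
YYYYYYYY
YYYYYYYY
YYYYYYYG
After op 6 paint(0,6,K):
YYYYYYKY
YYYYYYYY
YYYYYYYY
YYYYYYYY
YYYYYYYY
YYYYYYYY
YYYYYYYG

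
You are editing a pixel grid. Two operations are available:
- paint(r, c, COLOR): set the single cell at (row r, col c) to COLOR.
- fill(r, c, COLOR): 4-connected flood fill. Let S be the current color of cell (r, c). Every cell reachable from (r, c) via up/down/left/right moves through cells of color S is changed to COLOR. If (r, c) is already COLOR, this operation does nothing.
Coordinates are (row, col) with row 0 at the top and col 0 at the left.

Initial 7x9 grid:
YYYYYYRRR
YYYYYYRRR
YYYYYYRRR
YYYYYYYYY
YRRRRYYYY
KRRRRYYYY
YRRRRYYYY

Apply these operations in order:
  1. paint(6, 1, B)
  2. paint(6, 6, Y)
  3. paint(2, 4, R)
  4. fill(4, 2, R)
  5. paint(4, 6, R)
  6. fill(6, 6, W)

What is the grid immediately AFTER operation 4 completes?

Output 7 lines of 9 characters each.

After op 1 paint(6,1,B):
YYYYYYRRR
YYYYYYRRR
YYYYYYRRR
YYYYYYYYY
YRRRRYYYY
KRRRRYYYY
YBRRRYYYY
After op 2 paint(6,6,Y):
YYYYYYRRR
YYYYYYRRR
YYYYYYRRR
YYYYYYYYY
YRRRRYYYY
KRRRRYYYY
YBRRRYYYY
After op 3 paint(2,4,R):
YYYYYYRRR
YYYYYYRRR
YYYYRYRRR
YYYYYYYYY
YRRRRYYYY
KRRRRYYYY
YBRRRYYYY
After op 4 fill(4,2,R) [0 cells changed]:
YYYYYYRRR
YYYYYYRRR
YYYYRYRRR
YYYYYYYYY
YRRRRYYYY
KRRRRYYYY
YBRRRYYYY

Answer: YYYYYYRRR
YYYYYYRRR
YYYYRYRRR
YYYYYYYYY
YRRRRYYYY
KRRRRYYYY
YBRRRYYYY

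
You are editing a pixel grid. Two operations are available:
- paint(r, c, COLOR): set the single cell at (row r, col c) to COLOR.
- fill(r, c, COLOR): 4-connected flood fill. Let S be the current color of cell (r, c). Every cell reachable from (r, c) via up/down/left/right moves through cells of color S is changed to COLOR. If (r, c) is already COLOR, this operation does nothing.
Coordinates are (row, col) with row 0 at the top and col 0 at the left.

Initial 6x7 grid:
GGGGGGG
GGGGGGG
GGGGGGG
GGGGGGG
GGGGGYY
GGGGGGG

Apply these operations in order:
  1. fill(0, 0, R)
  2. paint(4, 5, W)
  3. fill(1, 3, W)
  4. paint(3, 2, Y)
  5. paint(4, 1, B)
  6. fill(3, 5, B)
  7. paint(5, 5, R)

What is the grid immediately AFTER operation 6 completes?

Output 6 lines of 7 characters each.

Answer: BBBBBBB
BBBBBBB
BBBBBBB
BBYBBBB
BBBBBBY
BBBBBBB

Derivation:
After op 1 fill(0,0,R) [40 cells changed]:
RRRRRRR
RRRRRRR
RRRRRRR
RRRRRRR
RRRRRYY
RRRRRRR
After op 2 paint(4,5,W):
RRRRRRR
RRRRRRR
RRRRRRR
RRRRRRR
RRRRRWY
RRRRRRR
After op 3 fill(1,3,W) [40 cells changed]:
WWWWWWW
WWWWWWW
WWWWWWW
WWWWWWW
WWWWWWY
WWWWWWW
After op 4 paint(3,2,Y):
WWWWWWW
WWWWWWW
WWWWWWW
WWYWWWW
WWWWWWY
WWWWWWW
After op 5 paint(4,1,B):
WWWWWWW
WWWWWWW
WWWWWWW
WWYWWWW
WBWWWWY
WWWWWWW
After op 6 fill(3,5,B) [39 cells changed]:
BBBBBBB
BBBBBBB
BBBBBBB
BBYBBBB
BBBBBBY
BBBBBBB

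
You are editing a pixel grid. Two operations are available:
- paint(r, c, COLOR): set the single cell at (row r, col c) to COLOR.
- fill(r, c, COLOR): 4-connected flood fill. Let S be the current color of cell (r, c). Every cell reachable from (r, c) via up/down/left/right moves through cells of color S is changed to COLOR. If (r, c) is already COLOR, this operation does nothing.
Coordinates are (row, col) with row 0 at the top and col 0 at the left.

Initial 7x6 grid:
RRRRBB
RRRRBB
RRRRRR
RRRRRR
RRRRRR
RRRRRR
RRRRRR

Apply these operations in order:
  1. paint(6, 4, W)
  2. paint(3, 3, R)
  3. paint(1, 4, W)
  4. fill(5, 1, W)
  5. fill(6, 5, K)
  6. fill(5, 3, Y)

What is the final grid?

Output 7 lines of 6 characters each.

Answer: YYYYBB
YYYYYB
YYYYYY
YYYYYY
YYYYYY
YYYYYY
YYYYYY

Derivation:
After op 1 paint(6,4,W):
RRRRBB
RRRRBB
RRRRRR
RRRRRR
RRRRRR
RRRRRR
RRRRWR
After op 2 paint(3,3,R):
RRRRBB
RRRRBB
RRRRRR
RRRRRR
RRRRRR
RRRRRR
RRRRWR
After op 3 paint(1,4,W):
RRRRBB
RRRRWB
RRRRRR
RRRRRR
RRRRRR
RRRRRR
RRRRWR
After op 4 fill(5,1,W) [37 cells changed]:
WWWWBB
WWWWWB
WWWWWW
WWWWWW
WWWWWW
WWWWWW
WWWWWW
After op 5 fill(6,5,K) [39 cells changed]:
KKKKBB
KKKKKB
KKKKKK
KKKKKK
KKKKKK
KKKKKK
KKKKKK
After op 6 fill(5,3,Y) [39 cells changed]:
YYYYBB
YYYYYB
YYYYYY
YYYYYY
YYYYYY
YYYYYY
YYYYYY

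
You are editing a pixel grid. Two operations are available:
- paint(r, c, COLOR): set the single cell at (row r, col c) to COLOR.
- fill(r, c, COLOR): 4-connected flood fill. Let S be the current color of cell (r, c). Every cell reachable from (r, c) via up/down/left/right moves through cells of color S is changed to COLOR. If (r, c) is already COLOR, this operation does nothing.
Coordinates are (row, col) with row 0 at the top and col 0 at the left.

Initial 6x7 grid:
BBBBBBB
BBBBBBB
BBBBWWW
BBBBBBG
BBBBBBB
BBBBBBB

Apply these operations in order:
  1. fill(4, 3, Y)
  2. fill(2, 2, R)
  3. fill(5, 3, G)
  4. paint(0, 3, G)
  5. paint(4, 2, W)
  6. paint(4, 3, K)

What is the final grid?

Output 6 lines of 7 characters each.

After op 1 fill(4,3,Y) [38 cells changed]:
YYYYYYY
YYYYYYY
YYYYWWW
YYYYYYG
YYYYYYY
YYYYYYY
After op 2 fill(2,2,R) [38 cells changed]:
RRRRRRR
RRRRRRR
RRRRWWW
RRRRRRG
RRRRRRR
RRRRRRR
After op 3 fill(5,3,G) [38 cells changed]:
GGGGGGG
GGGGGGG
GGGGWWW
GGGGGGG
GGGGGGG
GGGGGGG
After op 4 paint(0,3,G):
GGGGGGG
GGGGGGG
GGGGWWW
GGGGGGG
GGGGGGG
GGGGGGG
After op 5 paint(4,2,W):
GGGGGGG
GGGGGGG
GGGGWWW
GGGGGGG
GGWGGGG
GGGGGGG
After op 6 paint(4,3,K):
GGGGGGG
GGGGGGG
GGGGWWW
GGGGGGG
GGWKGGG
GGGGGGG

Answer: GGGGGGG
GGGGGGG
GGGGWWW
GGGGGGG
GGWKGGG
GGGGGGG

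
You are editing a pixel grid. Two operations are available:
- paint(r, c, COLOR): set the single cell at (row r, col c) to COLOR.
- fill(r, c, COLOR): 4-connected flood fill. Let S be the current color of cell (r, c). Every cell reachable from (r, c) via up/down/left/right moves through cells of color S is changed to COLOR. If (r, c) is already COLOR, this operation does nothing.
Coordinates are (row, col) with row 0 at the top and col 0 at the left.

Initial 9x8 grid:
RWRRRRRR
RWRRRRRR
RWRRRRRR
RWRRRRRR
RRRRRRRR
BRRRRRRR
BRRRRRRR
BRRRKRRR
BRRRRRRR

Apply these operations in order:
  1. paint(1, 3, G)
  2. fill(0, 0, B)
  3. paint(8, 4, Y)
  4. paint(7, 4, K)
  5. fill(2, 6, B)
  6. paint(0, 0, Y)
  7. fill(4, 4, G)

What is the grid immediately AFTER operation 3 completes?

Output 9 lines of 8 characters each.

Answer: BWBBBBBB
BWBGBBBB
BWBBBBBB
BWBBBBBB
BBBBBBBB
BBBBBBBB
BBBBBBBB
BBBBKBBB
BBBBYBBB

Derivation:
After op 1 paint(1,3,G):
RWRRRRRR
RWRGRRRR
RWRRRRRR
RWRRRRRR
RRRRRRRR
BRRRRRRR
BRRRRRRR
BRRRKRRR
BRRRRRRR
After op 2 fill(0,0,B) [62 cells changed]:
BWBBBBBB
BWBGBBBB
BWBBBBBB
BWBBBBBB
BBBBBBBB
BBBBBBBB
BBBBBBBB
BBBBKBBB
BBBBBBBB
After op 3 paint(8,4,Y):
BWBBBBBB
BWBGBBBB
BWBBBBBB
BWBBBBBB
BBBBBBBB
BBBBBBBB
BBBBBBBB
BBBBKBBB
BBBBYBBB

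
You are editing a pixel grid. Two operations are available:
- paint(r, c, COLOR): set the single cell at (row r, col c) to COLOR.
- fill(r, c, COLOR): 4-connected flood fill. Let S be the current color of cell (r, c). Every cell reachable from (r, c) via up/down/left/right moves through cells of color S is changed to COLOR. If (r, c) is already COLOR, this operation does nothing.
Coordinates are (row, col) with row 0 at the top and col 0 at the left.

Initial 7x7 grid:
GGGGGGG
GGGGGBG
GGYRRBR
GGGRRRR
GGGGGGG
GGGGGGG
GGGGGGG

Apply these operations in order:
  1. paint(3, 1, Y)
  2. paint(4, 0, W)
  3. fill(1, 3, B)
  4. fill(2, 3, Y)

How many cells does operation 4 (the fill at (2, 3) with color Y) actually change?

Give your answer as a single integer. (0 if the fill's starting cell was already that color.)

After op 1 paint(3,1,Y):
GGGGGGG
GGGGGBG
GGYRRBR
GYGRRRR
GGGGGGG
GGGGGGG
GGGGGGG
After op 2 paint(4,0,W):
GGGGGGG
GGGGGBG
GGYRRBR
GYGRRRR
WGGGGGG
GGGGGGG
GGGGGGG
After op 3 fill(1,3,B) [16 cells changed]:
BBBBBBB
BBBBBBB
BBYRRBR
BYGRRRR
WGGGGGG
GGGGGGG
GGGGGGG
After op 4 fill(2,3,Y) [7 cells changed]:
BBBBBBB
BBBBBBB
BBYYYBY
BYGYYYY
WGGGGGG
GGGGGGG
GGGGGGG

Answer: 7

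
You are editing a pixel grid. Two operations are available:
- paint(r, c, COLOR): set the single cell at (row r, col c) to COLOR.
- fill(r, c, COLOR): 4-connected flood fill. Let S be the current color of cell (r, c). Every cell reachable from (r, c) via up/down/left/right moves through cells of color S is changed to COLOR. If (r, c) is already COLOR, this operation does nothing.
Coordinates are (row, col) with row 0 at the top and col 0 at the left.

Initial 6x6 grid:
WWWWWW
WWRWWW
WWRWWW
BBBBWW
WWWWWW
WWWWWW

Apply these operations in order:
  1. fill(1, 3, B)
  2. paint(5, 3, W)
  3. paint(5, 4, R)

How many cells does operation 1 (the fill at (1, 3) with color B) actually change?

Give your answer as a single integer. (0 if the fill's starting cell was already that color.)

After op 1 fill(1,3,B) [30 cells changed]:
BBBBBB
BBRBBB
BBRBBB
BBBBBB
BBBBBB
BBBBBB

Answer: 30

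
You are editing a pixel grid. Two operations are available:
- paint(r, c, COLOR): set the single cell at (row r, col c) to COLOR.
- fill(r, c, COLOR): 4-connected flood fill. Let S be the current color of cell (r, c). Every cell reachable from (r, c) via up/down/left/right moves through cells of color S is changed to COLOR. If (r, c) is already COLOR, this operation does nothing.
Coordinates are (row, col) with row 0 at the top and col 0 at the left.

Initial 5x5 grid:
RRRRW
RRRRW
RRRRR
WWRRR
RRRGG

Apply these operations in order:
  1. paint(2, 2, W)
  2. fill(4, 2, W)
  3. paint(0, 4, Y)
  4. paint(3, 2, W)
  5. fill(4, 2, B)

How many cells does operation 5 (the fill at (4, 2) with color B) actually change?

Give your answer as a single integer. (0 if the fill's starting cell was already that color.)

After op 1 paint(2,2,W):
RRRRW
RRRRW
RRWRR
WWRRR
RRRGG
After op 2 fill(4,2,W) [18 cells changed]:
WWWWW
WWWWW
WWWWW
WWWWW
WWWGG
After op 3 paint(0,4,Y):
WWWWY
WWWWW
WWWWW
WWWWW
WWWGG
After op 4 paint(3,2,W):
WWWWY
WWWWW
WWWWW
WWWWW
WWWGG
After op 5 fill(4,2,B) [22 cells changed]:
BBBBY
BBBBB
BBBBB
BBBBB
BBBGG

Answer: 22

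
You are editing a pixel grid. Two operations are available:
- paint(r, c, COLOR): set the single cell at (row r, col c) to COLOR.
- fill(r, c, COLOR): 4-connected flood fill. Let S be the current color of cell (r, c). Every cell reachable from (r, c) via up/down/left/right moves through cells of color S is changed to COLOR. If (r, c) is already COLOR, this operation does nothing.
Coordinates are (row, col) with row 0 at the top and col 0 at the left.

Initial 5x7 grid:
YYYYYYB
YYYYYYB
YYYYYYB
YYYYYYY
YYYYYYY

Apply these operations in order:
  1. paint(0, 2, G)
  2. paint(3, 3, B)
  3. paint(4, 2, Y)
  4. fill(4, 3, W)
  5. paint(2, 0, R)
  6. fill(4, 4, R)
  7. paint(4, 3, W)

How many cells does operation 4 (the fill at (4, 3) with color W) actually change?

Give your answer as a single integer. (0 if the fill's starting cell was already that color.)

Answer: 30

Derivation:
After op 1 paint(0,2,G):
YYGYYYB
YYYYYYB
YYYYYYB
YYYYYYY
YYYYYYY
After op 2 paint(3,3,B):
YYGYYYB
YYYYYYB
YYYYYYB
YYYBYYY
YYYYYYY
After op 3 paint(4,2,Y):
YYGYYYB
YYYYYYB
YYYYYYB
YYYBYYY
YYYYYYY
After op 4 fill(4,3,W) [30 cells changed]:
WWGWWWB
WWWWWWB
WWWWWWB
WWWBWWW
WWWWWWW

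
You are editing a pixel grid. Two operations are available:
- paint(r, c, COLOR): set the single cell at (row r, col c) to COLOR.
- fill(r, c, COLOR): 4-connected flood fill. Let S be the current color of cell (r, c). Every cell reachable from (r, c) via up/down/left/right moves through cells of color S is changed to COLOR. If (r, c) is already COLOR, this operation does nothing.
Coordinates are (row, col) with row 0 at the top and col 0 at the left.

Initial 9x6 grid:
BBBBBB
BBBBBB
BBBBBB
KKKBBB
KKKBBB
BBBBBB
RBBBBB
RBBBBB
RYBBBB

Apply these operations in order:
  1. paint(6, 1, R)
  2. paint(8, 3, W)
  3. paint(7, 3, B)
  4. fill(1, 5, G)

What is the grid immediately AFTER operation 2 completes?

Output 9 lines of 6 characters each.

Answer: BBBBBB
BBBBBB
BBBBBB
KKKBBB
KKKBBB
BBBBBB
RRBBBB
RBBBBB
RYBWBB

Derivation:
After op 1 paint(6,1,R):
BBBBBB
BBBBBB
BBBBBB
KKKBBB
KKKBBB
BBBBBB
RRBBBB
RBBBBB
RYBBBB
After op 2 paint(8,3,W):
BBBBBB
BBBBBB
BBBBBB
KKKBBB
KKKBBB
BBBBBB
RRBBBB
RBBBBB
RYBWBB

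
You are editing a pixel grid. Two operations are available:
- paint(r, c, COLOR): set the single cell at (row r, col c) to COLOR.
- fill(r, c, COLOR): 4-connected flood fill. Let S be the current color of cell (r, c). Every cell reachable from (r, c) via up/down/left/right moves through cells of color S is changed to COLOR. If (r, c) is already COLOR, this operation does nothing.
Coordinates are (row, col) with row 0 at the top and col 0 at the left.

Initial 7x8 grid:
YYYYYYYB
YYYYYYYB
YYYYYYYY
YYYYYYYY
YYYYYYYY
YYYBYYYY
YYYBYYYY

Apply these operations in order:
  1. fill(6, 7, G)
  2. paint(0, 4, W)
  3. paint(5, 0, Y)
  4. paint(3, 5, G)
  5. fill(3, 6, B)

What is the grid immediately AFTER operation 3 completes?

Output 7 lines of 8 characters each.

Answer: GGGGWGGB
GGGGGGGB
GGGGGGGG
GGGGGGGG
GGGGGGGG
YGGBGGGG
GGGBGGGG

Derivation:
After op 1 fill(6,7,G) [52 cells changed]:
GGGGGGGB
GGGGGGGB
GGGGGGGG
GGGGGGGG
GGGGGGGG
GGGBGGGG
GGGBGGGG
After op 2 paint(0,4,W):
GGGGWGGB
GGGGGGGB
GGGGGGGG
GGGGGGGG
GGGGGGGG
GGGBGGGG
GGGBGGGG
After op 3 paint(5,0,Y):
GGGGWGGB
GGGGGGGB
GGGGGGGG
GGGGGGGG
GGGGGGGG
YGGBGGGG
GGGBGGGG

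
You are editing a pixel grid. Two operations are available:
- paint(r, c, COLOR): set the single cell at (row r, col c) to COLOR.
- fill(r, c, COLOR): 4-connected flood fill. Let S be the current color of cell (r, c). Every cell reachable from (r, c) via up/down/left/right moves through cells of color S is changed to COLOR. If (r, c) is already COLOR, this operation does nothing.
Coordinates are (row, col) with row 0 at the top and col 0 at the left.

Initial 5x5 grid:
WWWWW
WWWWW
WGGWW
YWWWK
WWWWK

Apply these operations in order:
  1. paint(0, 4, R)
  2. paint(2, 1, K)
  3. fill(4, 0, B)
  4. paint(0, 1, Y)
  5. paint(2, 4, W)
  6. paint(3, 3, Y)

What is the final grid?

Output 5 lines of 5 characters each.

Answer: BYBBR
BBBBB
BKGBW
YBBYK
BBBBK

Derivation:
After op 1 paint(0,4,R):
WWWWR
WWWWW
WGGWW
YWWWK
WWWWK
After op 2 paint(2,1,K):
WWWWR
WWWWW
WKGWW
YWWWK
WWWWK
After op 3 fill(4,0,B) [19 cells changed]:
BBBBR
BBBBB
BKGBB
YBBBK
BBBBK
After op 4 paint(0,1,Y):
BYBBR
BBBBB
BKGBB
YBBBK
BBBBK
After op 5 paint(2,4,W):
BYBBR
BBBBB
BKGBW
YBBBK
BBBBK
After op 6 paint(3,3,Y):
BYBBR
BBBBB
BKGBW
YBBYK
BBBBK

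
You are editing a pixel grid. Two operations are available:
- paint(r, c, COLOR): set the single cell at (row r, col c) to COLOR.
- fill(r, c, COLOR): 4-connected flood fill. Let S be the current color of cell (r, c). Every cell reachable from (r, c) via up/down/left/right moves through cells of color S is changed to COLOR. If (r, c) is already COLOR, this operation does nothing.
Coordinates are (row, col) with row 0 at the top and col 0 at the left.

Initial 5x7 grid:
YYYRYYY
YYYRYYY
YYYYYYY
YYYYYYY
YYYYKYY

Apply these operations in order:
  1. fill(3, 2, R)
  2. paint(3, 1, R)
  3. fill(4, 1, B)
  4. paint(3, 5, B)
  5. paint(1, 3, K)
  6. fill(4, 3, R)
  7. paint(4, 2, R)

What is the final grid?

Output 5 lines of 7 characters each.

After op 1 fill(3,2,R) [32 cells changed]:
RRRRRRR
RRRRRRR
RRRRRRR
RRRRRRR
RRRRKRR
After op 2 paint(3,1,R):
RRRRRRR
RRRRRRR
RRRRRRR
RRRRRRR
RRRRKRR
After op 3 fill(4,1,B) [34 cells changed]:
BBBBBBB
BBBBBBB
BBBBBBB
BBBBBBB
BBBBKBB
After op 4 paint(3,5,B):
BBBBBBB
BBBBBBB
BBBBBBB
BBBBBBB
BBBBKBB
After op 5 paint(1,3,K):
BBBBBBB
BBBKBBB
BBBBBBB
BBBBBBB
BBBBKBB
After op 6 fill(4,3,R) [33 cells changed]:
RRRRRRR
RRRKRRR
RRRRRRR
RRRRRRR
RRRRKRR
After op 7 paint(4,2,R):
RRRRRRR
RRRKRRR
RRRRRRR
RRRRRRR
RRRRKRR

Answer: RRRRRRR
RRRKRRR
RRRRRRR
RRRRRRR
RRRRKRR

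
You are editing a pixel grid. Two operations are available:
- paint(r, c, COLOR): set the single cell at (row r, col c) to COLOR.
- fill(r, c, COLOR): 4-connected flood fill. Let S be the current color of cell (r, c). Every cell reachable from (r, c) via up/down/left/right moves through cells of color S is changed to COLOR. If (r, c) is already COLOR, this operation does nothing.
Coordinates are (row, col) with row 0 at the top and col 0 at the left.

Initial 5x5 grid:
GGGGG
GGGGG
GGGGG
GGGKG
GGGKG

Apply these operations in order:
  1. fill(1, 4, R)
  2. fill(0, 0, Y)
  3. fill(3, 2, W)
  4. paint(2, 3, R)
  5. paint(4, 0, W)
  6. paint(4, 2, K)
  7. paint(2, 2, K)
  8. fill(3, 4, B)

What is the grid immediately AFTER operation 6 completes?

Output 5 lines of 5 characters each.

After op 1 fill(1,4,R) [23 cells changed]:
RRRRR
RRRRR
RRRRR
RRRKR
RRRKR
After op 2 fill(0,0,Y) [23 cells changed]:
YYYYY
YYYYY
YYYYY
YYYKY
YYYKY
After op 3 fill(3,2,W) [23 cells changed]:
WWWWW
WWWWW
WWWWW
WWWKW
WWWKW
After op 4 paint(2,3,R):
WWWWW
WWWWW
WWWRW
WWWKW
WWWKW
After op 5 paint(4,0,W):
WWWWW
WWWWW
WWWRW
WWWKW
WWWKW
After op 6 paint(4,2,K):
WWWWW
WWWWW
WWWRW
WWWKW
WWKKW

Answer: WWWWW
WWWWW
WWWRW
WWWKW
WWKKW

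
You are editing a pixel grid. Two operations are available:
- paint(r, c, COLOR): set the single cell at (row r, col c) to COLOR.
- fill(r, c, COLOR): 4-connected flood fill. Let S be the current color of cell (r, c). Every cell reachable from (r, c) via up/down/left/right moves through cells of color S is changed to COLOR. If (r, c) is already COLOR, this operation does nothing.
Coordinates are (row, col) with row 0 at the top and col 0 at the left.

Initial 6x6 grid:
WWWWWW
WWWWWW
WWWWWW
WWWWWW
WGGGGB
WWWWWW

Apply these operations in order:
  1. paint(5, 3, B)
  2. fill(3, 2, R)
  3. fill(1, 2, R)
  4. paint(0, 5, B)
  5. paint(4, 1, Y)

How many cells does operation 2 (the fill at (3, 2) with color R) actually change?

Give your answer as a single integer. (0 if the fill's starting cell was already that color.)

Answer: 28

Derivation:
After op 1 paint(5,3,B):
WWWWWW
WWWWWW
WWWWWW
WWWWWW
WGGGGB
WWWBWW
After op 2 fill(3,2,R) [28 cells changed]:
RRRRRR
RRRRRR
RRRRRR
RRRRRR
RGGGGB
RRRBWW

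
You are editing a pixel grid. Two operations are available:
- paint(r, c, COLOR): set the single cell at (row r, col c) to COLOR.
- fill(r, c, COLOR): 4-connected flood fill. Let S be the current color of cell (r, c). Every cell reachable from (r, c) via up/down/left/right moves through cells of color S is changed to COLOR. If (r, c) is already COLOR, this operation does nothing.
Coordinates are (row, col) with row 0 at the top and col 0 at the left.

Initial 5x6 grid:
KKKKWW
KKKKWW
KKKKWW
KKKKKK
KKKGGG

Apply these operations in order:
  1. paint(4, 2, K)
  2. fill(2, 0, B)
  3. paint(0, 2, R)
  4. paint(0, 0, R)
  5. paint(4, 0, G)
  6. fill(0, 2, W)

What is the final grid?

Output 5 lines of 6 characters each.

After op 1 paint(4,2,K):
KKKKWW
KKKKWW
KKKKWW
KKKKKK
KKKGGG
After op 2 fill(2,0,B) [21 cells changed]:
BBBBWW
BBBBWW
BBBBWW
BBBBBB
BBBGGG
After op 3 paint(0,2,R):
BBRBWW
BBBBWW
BBBBWW
BBBBBB
BBBGGG
After op 4 paint(0,0,R):
RBRBWW
BBBBWW
BBBBWW
BBBBBB
BBBGGG
After op 5 paint(4,0,G):
RBRBWW
BBBBWW
BBBBWW
BBBBBB
GBBGGG
After op 6 fill(0,2,W) [1 cells changed]:
RBWBWW
BBBBWW
BBBBWW
BBBBBB
GBBGGG

Answer: RBWBWW
BBBBWW
BBBBWW
BBBBBB
GBBGGG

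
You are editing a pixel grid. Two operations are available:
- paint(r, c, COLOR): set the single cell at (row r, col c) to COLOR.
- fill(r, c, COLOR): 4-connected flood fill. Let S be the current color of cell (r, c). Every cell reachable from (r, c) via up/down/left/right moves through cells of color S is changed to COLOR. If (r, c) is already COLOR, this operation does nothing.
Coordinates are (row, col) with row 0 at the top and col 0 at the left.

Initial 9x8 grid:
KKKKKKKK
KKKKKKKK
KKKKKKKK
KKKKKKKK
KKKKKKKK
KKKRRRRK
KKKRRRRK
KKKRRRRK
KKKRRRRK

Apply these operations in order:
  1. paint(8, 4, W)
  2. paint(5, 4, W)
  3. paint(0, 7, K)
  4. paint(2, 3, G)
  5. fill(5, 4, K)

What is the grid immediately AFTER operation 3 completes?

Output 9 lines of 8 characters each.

Answer: KKKKKKKK
KKKKKKKK
KKKKKKKK
KKKKKKKK
KKKKKKKK
KKKRWRRK
KKKRRRRK
KKKRRRRK
KKKRWRRK

Derivation:
After op 1 paint(8,4,W):
KKKKKKKK
KKKKKKKK
KKKKKKKK
KKKKKKKK
KKKKKKKK
KKKRRRRK
KKKRRRRK
KKKRRRRK
KKKRWRRK
After op 2 paint(5,4,W):
KKKKKKKK
KKKKKKKK
KKKKKKKK
KKKKKKKK
KKKKKKKK
KKKRWRRK
KKKRRRRK
KKKRRRRK
KKKRWRRK
After op 3 paint(0,7,K):
KKKKKKKK
KKKKKKKK
KKKKKKKK
KKKKKKKK
KKKKKKKK
KKKRWRRK
KKKRRRRK
KKKRRRRK
KKKRWRRK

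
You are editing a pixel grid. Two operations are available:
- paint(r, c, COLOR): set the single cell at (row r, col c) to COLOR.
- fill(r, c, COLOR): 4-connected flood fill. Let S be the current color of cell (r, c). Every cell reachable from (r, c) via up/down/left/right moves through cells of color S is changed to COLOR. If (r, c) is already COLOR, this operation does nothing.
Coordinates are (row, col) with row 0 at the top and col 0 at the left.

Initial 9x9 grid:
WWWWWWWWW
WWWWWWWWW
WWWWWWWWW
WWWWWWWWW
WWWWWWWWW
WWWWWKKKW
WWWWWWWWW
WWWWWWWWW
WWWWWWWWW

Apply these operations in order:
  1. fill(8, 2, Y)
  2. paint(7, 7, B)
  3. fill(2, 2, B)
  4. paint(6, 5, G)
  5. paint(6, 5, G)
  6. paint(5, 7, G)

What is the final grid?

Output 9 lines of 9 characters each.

After op 1 fill(8,2,Y) [78 cells changed]:
YYYYYYYYY
YYYYYYYYY
YYYYYYYYY
YYYYYYYYY
YYYYYYYYY
YYYYYKKKY
YYYYYYYYY
YYYYYYYYY
YYYYYYYYY
After op 2 paint(7,7,B):
YYYYYYYYY
YYYYYYYYY
YYYYYYYYY
YYYYYYYYY
YYYYYYYYY
YYYYYKKKY
YYYYYYYYY
YYYYYYYBY
YYYYYYYYY
After op 3 fill(2,2,B) [77 cells changed]:
BBBBBBBBB
BBBBBBBBB
BBBBBBBBB
BBBBBBBBB
BBBBBBBBB
BBBBBKKKB
BBBBBBBBB
BBBBBBBBB
BBBBBBBBB
After op 4 paint(6,5,G):
BBBBBBBBB
BBBBBBBBB
BBBBBBBBB
BBBBBBBBB
BBBBBBBBB
BBBBBKKKB
BBBBBGBBB
BBBBBBBBB
BBBBBBBBB
After op 5 paint(6,5,G):
BBBBBBBBB
BBBBBBBBB
BBBBBBBBB
BBBBBBBBB
BBBBBBBBB
BBBBBKKKB
BBBBBGBBB
BBBBBBBBB
BBBBBBBBB
After op 6 paint(5,7,G):
BBBBBBBBB
BBBBBBBBB
BBBBBBBBB
BBBBBBBBB
BBBBBBBBB
BBBBBKKGB
BBBBBGBBB
BBBBBBBBB
BBBBBBBBB

Answer: BBBBBBBBB
BBBBBBBBB
BBBBBBBBB
BBBBBBBBB
BBBBBBBBB
BBBBBKKGB
BBBBBGBBB
BBBBBBBBB
BBBBBBBBB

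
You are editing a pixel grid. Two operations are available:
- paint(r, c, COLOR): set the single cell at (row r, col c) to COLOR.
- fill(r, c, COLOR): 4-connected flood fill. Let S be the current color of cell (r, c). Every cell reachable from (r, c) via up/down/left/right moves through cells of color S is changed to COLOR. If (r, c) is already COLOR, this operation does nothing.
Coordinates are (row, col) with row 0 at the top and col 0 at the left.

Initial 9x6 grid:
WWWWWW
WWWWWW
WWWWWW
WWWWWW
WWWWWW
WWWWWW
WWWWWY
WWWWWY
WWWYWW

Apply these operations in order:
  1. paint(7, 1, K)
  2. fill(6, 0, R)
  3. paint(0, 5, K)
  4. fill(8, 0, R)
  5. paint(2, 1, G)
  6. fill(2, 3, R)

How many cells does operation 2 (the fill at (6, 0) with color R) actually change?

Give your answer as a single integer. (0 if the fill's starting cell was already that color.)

Answer: 50

Derivation:
After op 1 paint(7,1,K):
WWWWWW
WWWWWW
WWWWWW
WWWWWW
WWWWWW
WWWWWW
WWWWWY
WKWWWY
WWWYWW
After op 2 fill(6,0,R) [50 cells changed]:
RRRRRR
RRRRRR
RRRRRR
RRRRRR
RRRRRR
RRRRRR
RRRRRY
RKRRRY
RRRYRR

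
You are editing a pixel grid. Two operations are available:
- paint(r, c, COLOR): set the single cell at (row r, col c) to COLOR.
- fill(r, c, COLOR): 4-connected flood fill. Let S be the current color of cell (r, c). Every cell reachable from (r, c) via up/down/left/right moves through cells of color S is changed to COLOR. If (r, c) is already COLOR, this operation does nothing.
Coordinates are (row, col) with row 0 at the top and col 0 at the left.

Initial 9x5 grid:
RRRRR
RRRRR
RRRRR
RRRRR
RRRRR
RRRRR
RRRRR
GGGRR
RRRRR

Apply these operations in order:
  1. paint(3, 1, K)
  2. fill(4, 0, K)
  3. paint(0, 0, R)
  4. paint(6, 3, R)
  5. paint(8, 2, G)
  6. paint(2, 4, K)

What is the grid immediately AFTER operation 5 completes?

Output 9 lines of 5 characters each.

Answer: RKKKK
KKKKK
KKKKK
KKKKK
KKKKK
KKKKK
KKKRK
GGGKK
KKGKK

Derivation:
After op 1 paint(3,1,K):
RRRRR
RRRRR
RRRRR
RKRRR
RRRRR
RRRRR
RRRRR
GGGRR
RRRRR
After op 2 fill(4,0,K) [41 cells changed]:
KKKKK
KKKKK
KKKKK
KKKKK
KKKKK
KKKKK
KKKKK
GGGKK
KKKKK
After op 3 paint(0,0,R):
RKKKK
KKKKK
KKKKK
KKKKK
KKKKK
KKKKK
KKKKK
GGGKK
KKKKK
After op 4 paint(6,3,R):
RKKKK
KKKKK
KKKKK
KKKKK
KKKKK
KKKKK
KKKRK
GGGKK
KKKKK
After op 5 paint(8,2,G):
RKKKK
KKKKK
KKKKK
KKKKK
KKKKK
KKKKK
KKKRK
GGGKK
KKGKK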